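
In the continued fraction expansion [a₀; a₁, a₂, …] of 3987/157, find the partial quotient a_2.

1

3987 ÷ 157 → quotient 25, remainder 62
157 ÷ 62 → quotient 2, remainder 33
62 ÷ 33 → quotient 1, remainder 29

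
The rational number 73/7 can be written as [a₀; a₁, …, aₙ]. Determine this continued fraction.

[10; 2, 3]

Repeatedly divide and take the remainder:
73 = 10·7 + 3, so a_0 = 10
7 = 2·3 + 1, so a_1 = 2
3 = 3·1 + 0, so a_2 = 3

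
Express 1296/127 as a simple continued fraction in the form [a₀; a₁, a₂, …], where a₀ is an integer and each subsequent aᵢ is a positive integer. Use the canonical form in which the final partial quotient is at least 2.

1296 = 10·127 + 26, so a_0 = 10
127 = 4·26 + 23, so a_1 = 4
26 = 1·23 + 3, so a_2 = 1
23 = 7·3 + 2, so a_3 = 7
3 = 1·2 + 1, so a_4 = 1
2 = 2·1 + 0, so a_5 = 2

[10; 4, 1, 7, 1, 2]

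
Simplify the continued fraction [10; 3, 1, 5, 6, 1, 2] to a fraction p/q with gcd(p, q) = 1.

Compute successive convergents:
a_0 = 10: 10/1
a_1 = 3: 31/3
a_2 = 1: 41/4
a_3 = 5: 236/23
a_4 = 6: 1457/142
a_5 = 1: 1693/165
a_6 = 2: 4843/472

4843/472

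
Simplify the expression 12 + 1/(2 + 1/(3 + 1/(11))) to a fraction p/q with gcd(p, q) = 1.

982/79

a_0 = 12: 12/1
a_1 = 2: 25/2
a_2 = 3: 87/7
a_3 = 11: 982/79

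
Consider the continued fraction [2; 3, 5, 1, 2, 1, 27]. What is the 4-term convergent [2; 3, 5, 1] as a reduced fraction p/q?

Start with 1.
5 + 1/(1/1) = 5 + 1/1 = 6/1
3 + 1/(6/1) = 3 + 1/6 = 19/6
2 + 1/(19/6) = 2 + 6/19 = 44/19

44/19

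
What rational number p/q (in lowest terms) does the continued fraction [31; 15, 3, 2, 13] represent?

Start with 13.
2 + 1/(13/1) = 2 + 1/13 = 27/13
3 + 1/(27/13) = 3 + 13/27 = 94/27
15 + 1/(94/27) = 15 + 27/94 = 1437/94
31 + 1/(1437/94) = 31 + 94/1437 = 44641/1437

44641/1437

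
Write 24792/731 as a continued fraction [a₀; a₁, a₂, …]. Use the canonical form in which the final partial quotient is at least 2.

[33; 1, 10, 1, 3, 1, 3, 3]

24792 = 33·731 + 669, so a_0 = 33
731 = 1·669 + 62, so a_1 = 1
669 = 10·62 + 49, so a_2 = 10
62 = 1·49 + 13, so a_3 = 1
49 = 3·13 + 10, so a_4 = 3
13 = 1·10 + 3, so a_5 = 1
10 = 3·3 + 1, so a_6 = 3
3 = 3·1 + 0, so a_7 = 3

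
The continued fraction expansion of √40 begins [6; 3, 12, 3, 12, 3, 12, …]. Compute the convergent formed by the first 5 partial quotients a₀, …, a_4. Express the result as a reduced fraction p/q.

8886/1405

Work from the innermost term outward:
Start with 12.
3 + 1/(12/1) = 3 + 1/12 = 37/12
12 + 1/(37/12) = 12 + 12/37 = 456/37
3 + 1/(456/37) = 3 + 37/456 = 1405/456
6 + 1/(1405/456) = 6 + 456/1405 = 8886/1405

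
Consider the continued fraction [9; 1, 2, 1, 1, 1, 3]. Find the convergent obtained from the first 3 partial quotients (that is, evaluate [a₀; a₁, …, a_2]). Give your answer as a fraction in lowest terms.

29/3

a_0 = 9: 9/1
a_1 = 1: 10/1
a_2 = 2: 29/3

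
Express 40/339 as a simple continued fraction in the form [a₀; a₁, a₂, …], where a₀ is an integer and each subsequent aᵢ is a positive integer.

Repeatedly divide and take the remainder:
⌊40/339⌋ = 0, remainder 40
⌊339/40⌋ = 8, remainder 19
⌊40/19⌋ = 2, remainder 2
⌊19/2⌋ = 9, remainder 1
⌊2/1⌋ = 2, remainder 0

[0; 8, 2, 9, 2]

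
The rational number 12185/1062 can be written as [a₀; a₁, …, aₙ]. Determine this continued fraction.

Apply division with remainder until the remainder is 0:
12185 ÷ 1062 → quotient 11, remainder 503
1062 ÷ 503 → quotient 2, remainder 56
503 ÷ 56 → quotient 8, remainder 55
56 ÷ 55 → quotient 1, remainder 1
55 ÷ 1 → quotient 55, remainder 0

[11; 2, 8, 1, 55]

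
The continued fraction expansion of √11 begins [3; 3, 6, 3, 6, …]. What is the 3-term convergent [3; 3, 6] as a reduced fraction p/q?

Start with 6.
3 + 1/(6/1) = 3 + 1/6 = 19/6
3 + 1/(19/6) = 3 + 6/19 = 63/19

63/19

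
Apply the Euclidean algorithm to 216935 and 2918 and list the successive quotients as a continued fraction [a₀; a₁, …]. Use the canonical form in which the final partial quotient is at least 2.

216935 ÷ 2918 → quotient 74, remainder 1003
2918 ÷ 1003 → quotient 2, remainder 912
1003 ÷ 912 → quotient 1, remainder 91
912 ÷ 91 → quotient 10, remainder 2
91 ÷ 2 → quotient 45, remainder 1
2 ÷ 1 → quotient 2, remainder 0

[74; 2, 1, 10, 45, 2]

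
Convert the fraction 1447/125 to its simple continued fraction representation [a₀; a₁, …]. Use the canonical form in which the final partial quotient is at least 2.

[11; 1, 1, 2, 1, 3, 1, 3]

1447 ÷ 125 → quotient 11, remainder 72
125 ÷ 72 → quotient 1, remainder 53
72 ÷ 53 → quotient 1, remainder 19
53 ÷ 19 → quotient 2, remainder 15
19 ÷ 15 → quotient 1, remainder 4
15 ÷ 4 → quotient 3, remainder 3
4 ÷ 3 → quotient 1, remainder 1
3 ÷ 1 → quotient 3, remainder 0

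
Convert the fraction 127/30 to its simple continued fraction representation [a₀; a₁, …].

[4; 4, 3, 2]

127 ÷ 30 → quotient 4, remainder 7
30 ÷ 7 → quotient 4, remainder 2
7 ÷ 2 → quotient 3, remainder 1
2 ÷ 1 → quotient 2, remainder 0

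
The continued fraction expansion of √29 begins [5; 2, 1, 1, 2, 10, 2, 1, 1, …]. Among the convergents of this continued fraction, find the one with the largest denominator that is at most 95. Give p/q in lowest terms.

List convergents until the denominator exceeds the bound:
a_0 = 5: 5/1  (≤ bound)
a_1 = 2: 11/2  (≤ bound)
a_2 = 1: 16/3  (≤ bound)
a_3 = 1: 27/5  (≤ bound)
a_4 = 2: 70/13  (≤ bound)
a_5 = 10: 727/135  (> 95, stop)

70/13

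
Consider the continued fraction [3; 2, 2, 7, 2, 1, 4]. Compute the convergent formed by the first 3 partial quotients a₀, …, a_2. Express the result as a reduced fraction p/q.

Start with 2.
2 + 1/(2/1) = 2 + 1/2 = 5/2
3 + 1/(5/2) = 3 + 2/5 = 17/5

17/5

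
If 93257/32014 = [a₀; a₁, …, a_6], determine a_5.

13

93257 ÷ 32014 → quotient 2, remainder 29229
32014 ÷ 29229 → quotient 1, remainder 2785
29229 ÷ 2785 → quotient 10, remainder 1379
2785 ÷ 1379 → quotient 2, remainder 27
1379 ÷ 27 → quotient 51, remainder 2
27 ÷ 2 → quotient 13, remainder 1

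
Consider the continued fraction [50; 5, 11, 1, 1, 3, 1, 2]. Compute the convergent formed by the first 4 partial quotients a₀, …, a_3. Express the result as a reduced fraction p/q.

3062/61

Start with 1.
11 + 1/(1/1) = 11 + 1/1 = 12/1
5 + 1/(12/1) = 5 + 1/12 = 61/12
50 + 1/(61/12) = 50 + 12/61 = 3062/61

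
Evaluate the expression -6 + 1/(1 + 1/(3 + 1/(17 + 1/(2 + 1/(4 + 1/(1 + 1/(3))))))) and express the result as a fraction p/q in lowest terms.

-15603/2974

Start with 3.
1 + 1/(3/1) = 1 + 1/3 = 4/3
4 + 1/(4/3) = 4 + 3/4 = 19/4
2 + 1/(19/4) = 2 + 4/19 = 42/19
17 + 1/(42/19) = 17 + 19/42 = 733/42
3 + 1/(733/42) = 3 + 42/733 = 2241/733
1 + 1/(2241/733) = 1 + 733/2241 = 2974/2241
-6 + 1/(2974/2241) = -6 + 2241/2974 = -15603/2974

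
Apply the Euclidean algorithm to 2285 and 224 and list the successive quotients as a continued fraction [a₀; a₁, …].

Run the Euclidean algorithm, recording each quotient:
2285 ÷ 224 → quotient 10, remainder 45
224 ÷ 45 → quotient 4, remainder 44
45 ÷ 44 → quotient 1, remainder 1
44 ÷ 1 → quotient 44, remainder 0

[10; 4, 1, 44]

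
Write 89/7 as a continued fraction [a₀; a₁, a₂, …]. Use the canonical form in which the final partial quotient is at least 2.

[12; 1, 2, 2]

89 = 12·7 + 5, so a_0 = 12
7 = 1·5 + 2, so a_1 = 1
5 = 2·2 + 1, so a_2 = 2
2 = 2·1 + 0, so a_3 = 2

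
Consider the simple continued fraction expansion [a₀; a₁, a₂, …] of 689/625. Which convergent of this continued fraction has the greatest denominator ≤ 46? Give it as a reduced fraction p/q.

43/39

a_0 = 1: 1/1  (≤ bound)
a_1 = 9: 10/9  (≤ bound)
a_2 = 1: 11/10  (≤ bound)
a_3 = 3: 43/39  (≤ bound)
a_4 = 3: 140/127  (> 46, stop)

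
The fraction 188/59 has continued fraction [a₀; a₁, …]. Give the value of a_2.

2

Run the Euclidean algorithm, recording each quotient:
188 ÷ 59 → quotient 3, remainder 11
59 ÷ 11 → quotient 5, remainder 4
11 ÷ 4 → quotient 2, remainder 3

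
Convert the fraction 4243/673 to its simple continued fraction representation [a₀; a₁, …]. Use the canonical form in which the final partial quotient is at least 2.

[6; 3, 3, 1, 1, 6, 1, 3]

Apply division with remainder until the remainder is 0:
4243 = 6·673 + 205, so a_0 = 6
673 = 3·205 + 58, so a_1 = 3
205 = 3·58 + 31, so a_2 = 3
58 = 1·31 + 27, so a_3 = 1
31 = 1·27 + 4, so a_4 = 1
27 = 6·4 + 3, so a_5 = 6
4 = 1·3 + 1, so a_6 = 1
3 = 3·1 + 0, so a_7 = 3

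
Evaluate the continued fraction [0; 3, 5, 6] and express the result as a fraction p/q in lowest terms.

Start with 6.
5 + 1/(6/1) = 5 + 1/6 = 31/6
3 + 1/(31/6) = 3 + 6/31 = 99/31
0 + 1/(99/31) = 0 + 31/99 = 31/99

31/99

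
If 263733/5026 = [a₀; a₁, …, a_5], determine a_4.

⌊263733/5026⌋ = 52, remainder 2381
⌊5026/2381⌋ = 2, remainder 264
⌊2381/264⌋ = 9, remainder 5
⌊264/5⌋ = 52, remainder 4
⌊5/4⌋ = 1, remainder 1

1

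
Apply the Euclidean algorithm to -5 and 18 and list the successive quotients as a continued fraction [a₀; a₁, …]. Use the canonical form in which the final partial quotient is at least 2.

Apply division with remainder until the remainder is 0:
-5 ÷ 18 → quotient -1, remainder 13
18 ÷ 13 → quotient 1, remainder 5
13 ÷ 5 → quotient 2, remainder 3
5 ÷ 3 → quotient 1, remainder 2
3 ÷ 2 → quotient 1, remainder 1
2 ÷ 1 → quotient 2, remainder 0

[-1; 1, 2, 1, 1, 2]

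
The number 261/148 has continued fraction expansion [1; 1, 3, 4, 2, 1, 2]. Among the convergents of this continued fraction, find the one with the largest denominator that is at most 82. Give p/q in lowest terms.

97/55

a_0 = 1: 1/1  (≤ bound)
a_1 = 1: 2/1  (≤ bound)
a_2 = 3: 7/4  (≤ bound)
a_3 = 4: 30/17  (≤ bound)
a_4 = 2: 67/38  (≤ bound)
a_5 = 1: 97/55  (≤ bound)
a_6 = 2: 261/148  (> 82, stop)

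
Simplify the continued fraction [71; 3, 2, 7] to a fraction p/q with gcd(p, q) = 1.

Compute successive convergents:
a_0 = 71: 71/1
a_1 = 3: 214/3
a_2 = 2: 499/7
a_3 = 7: 3707/52

3707/52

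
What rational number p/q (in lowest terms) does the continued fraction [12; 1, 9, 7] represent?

Start with 7.
9 + 1/(7/1) = 9 + 1/7 = 64/7
1 + 1/(64/7) = 1 + 7/64 = 71/64
12 + 1/(71/64) = 12 + 64/71 = 916/71

916/71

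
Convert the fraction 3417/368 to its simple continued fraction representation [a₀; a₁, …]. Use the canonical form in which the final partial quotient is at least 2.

[9; 3, 1, 1, 52]

Apply division with remainder until the remainder is 0:
⌊3417/368⌋ = 9, remainder 105
⌊368/105⌋ = 3, remainder 53
⌊105/53⌋ = 1, remainder 52
⌊53/52⌋ = 1, remainder 1
⌊52/1⌋ = 52, remainder 0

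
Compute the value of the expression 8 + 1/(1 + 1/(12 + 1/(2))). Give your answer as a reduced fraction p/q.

Build up convergents one term at a time:
a_0 = 8: 8/1
a_1 = 1: 9/1
a_2 = 12: 116/13
a_3 = 2: 241/27

241/27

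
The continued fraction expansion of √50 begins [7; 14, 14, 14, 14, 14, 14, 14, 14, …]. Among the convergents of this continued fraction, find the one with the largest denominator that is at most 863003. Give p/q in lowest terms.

3880899/548842

a_0 = 7: 7/1  (≤ bound)
a_1 = 14: 99/14  (≤ bound)
a_2 = 14: 1393/197  (≤ bound)
a_3 = 14: 19601/2772  (≤ bound)
a_4 = 14: 275807/39005  (≤ bound)
a_5 = 14: 3880899/548842  (≤ bound)
a_6 = 14: 54608393/7722793  (> 863003, stop)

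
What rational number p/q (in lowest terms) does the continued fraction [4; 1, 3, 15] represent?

290/61

Use the convergent recurrence hₖ = aₖ·hₖ₋₁ + hₖ₋₂ (and likewise for the denominators kₖ):
a_0 = 4: 4/1
a_1 = 1: 5/1
a_2 = 3: 19/4
a_3 = 15: 290/61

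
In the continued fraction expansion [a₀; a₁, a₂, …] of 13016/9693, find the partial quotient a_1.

2

13016 = 1·9693 + 3323, so a_0 = 1
9693 = 2·3323 + 3047, so a_1 = 2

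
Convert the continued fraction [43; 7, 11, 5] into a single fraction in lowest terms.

Use the convergent recurrence hₖ = aₖ·hₖ₋₁ + hₖ₋₂ (and likewise for the denominators kₖ):
a_0 = 43: 43/1
a_1 = 7: 302/7
a_2 = 11: 3365/78
a_3 = 5: 17127/397

17127/397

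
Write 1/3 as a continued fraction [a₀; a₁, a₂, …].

Run the Euclidean algorithm, recording each quotient:
⌊1/3⌋ = 0, remainder 1
⌊3/1⌋ = 3, remainder 0

[0; 3]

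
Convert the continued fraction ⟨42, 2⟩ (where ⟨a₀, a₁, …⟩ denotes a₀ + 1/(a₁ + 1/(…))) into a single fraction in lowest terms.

85/2

Start with 2.
42 + 1/(2/1) = 42 + 1/2 = 85/2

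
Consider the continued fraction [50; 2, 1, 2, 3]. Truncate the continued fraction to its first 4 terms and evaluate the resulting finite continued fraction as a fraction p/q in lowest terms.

403/8

Start with 2.
1 + 1/(2/1) = 1 + 1/2 = 3/2
2 + 1/(3/2) = 2 + 2/3 = 8/3
50 + 1/(8/3) = 50 + 3/8 = 403/8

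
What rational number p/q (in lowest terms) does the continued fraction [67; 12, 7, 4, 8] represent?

194606/2901

Start with 8.
4 + 1/(8/1) = 4 + 1/8 = 33/8
7 + 1/(33/8) = 7 + 8/33 = 239/33
12 + 1/(239/33) = 12 + 33/239 = 2901/239
67 + 1/(2901/239) = 67 + 239/2901 = 194606/2901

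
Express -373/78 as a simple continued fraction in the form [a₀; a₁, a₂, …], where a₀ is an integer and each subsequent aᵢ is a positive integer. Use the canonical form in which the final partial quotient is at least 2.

[-5; 4, 1, 1, 2, 3]

Apply division with remainder until the remainder is 0:
-373 ÷ 78 → quotient -5, remainder 17
78 ÷ 17 → quotient 4, remainder 10
17 ÷ 10 → quotient 1, remainder 7
10 ÷ 7 → quotient 1, remainder 3
7 ÷ 3 → quotient 2, remainder 1
3 ÷ 1 → quotient 3, remainder 0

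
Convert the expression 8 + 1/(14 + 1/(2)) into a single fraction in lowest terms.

Build up convergents one term at a time:
a_0 = 8: 8/1
a_1 = 14: 113/14
a_2 = 2: 234/29

234/29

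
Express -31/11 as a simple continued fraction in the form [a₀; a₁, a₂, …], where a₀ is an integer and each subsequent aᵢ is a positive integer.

⌊-31/11⌋ = -3, remainder 2
⌊11/2⌋ = 5, remainder 1
⌊2/1⌋ = 2, remainder 0

[-3; 5, 2]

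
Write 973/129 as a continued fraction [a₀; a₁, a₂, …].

973 = 7·129 + 70, so a_0 = 7
129 = 1·70 + 59, so a_1 = 1
70 = 1·59 + 11, so a_2 = 1
59 = 5·11 + 4, so a_3 = 5
11 = 2·4 + 3, so a_4 = 2
4 = 1·3 + 1, so a_5 = 1
3 = 3·1 + 0, so a_6 = 3

[7; 1, 1, 5, 2, 1, 3]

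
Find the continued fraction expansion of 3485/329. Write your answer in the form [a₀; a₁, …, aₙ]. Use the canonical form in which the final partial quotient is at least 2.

[10; 1, 1, 2, 5, 12]

Repeatedly divide and take the remainder:
⌊3485/329⌋ = 10, remainder 195
⌊329/195⌋ = 1, remainder 134
⌊195/134⌋ = 1, remainder 61
⌊134/61⌋ = 2, remainder 12
⌊61/12⌋ = 5, remainder 1
⌊12/1⌋ = 12, remainder 0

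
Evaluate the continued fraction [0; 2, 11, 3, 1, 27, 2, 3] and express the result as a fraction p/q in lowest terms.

Work from the innermost term outward:
Start with 3.
2 + 1/(3/1) = 2 + 1/3 = 7/3
27 + 1/(7/3) = 27 + 3/7 = 192/7
1 + 1/(192/7) = 1 + 7/192 = 199/192
3 + 1/(199/192) = 3 + 192/199 = 789/199
11 + 1/(789/199) = 11 + 199/789 = 8878/789
2 + 1/(8878/789) = 2 + 789/8878 = 18545/8878
0 + 1/(18545/8878) = 0 + 8878/18545 = 8878/18545

8878/18545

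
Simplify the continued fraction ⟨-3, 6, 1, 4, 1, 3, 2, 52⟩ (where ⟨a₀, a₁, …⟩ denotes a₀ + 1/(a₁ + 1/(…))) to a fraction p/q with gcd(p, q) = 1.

-53124/18617

Start with 52.
2 + 1/(52/1) = 2 + 1/52 = 105/52
3 + 1/(105/52) = 3 + 52/105 = 367/105
1 + 1/(367/105) = 1 + 105/367 = 472/367
4 + 1/(472/367) = 4 + 367/472 = 2255/472
1 + 1/(2255/472) = 1 + 472/2255 = 2727/2255
6 + 1/(2727/2255) = 6 + 2255/2727 = 18617/2727
-3 + 1/(18617/2727) = -3 + 2727/18617 = -53124/18617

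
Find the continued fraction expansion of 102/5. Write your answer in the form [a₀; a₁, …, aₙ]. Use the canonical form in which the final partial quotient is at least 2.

⌊102/5⌋ = 20, remainder 2
⌊5/2⌋ = 2, remainder 1
⌊2/1⌋ = 2, remainder 0

[20; 2, 2]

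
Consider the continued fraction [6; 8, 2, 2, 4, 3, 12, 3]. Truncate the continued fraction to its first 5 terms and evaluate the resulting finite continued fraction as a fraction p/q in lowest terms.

a_0 = 6: 6/1
a_1 = 8: 49/8
a_2 = 2: 104/17
a_3 = 2: 257/42
a_4 = 4: 1132/185

1132/185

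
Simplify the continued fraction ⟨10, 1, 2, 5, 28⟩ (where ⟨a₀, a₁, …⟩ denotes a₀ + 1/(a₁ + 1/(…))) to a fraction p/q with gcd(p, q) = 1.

4820/451

Start with 28.
5 + 1/(28/1) = 5 + 1/28 = 141/28
2 + 1/(141/28) = 2 + 28/141 = 310/141
1 + 1/(310/141) = 1 + 141/310 = 451/310
10 + 1/(451/310) = 10 + 310/451 = 4820/451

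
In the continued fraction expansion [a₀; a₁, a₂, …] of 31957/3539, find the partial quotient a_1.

⌊31957/3539⌋ = 9, remainder 106
⌊3539/106⌋ = 33, remainder 41

33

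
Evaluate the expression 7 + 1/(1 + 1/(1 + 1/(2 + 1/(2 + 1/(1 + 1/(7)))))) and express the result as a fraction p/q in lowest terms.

Build up convergents one term at a time:
a_0 = 7: 7/1
a_1 = 1: 8/1
a_2 = 1: 15/2
a_3 = 2: 38/5
a_4 = 2: 91/12
a_5 = 1: 129/17
a_6 = 7: 994/131

994/131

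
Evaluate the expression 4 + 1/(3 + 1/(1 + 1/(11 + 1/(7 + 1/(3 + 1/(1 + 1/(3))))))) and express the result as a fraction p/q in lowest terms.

Collapse the nested fraction from the inside out:
Start with 3.
1 + 1/(3/1) = 1 + 1/3 = 4/3
3 + 1/(4/3) = 3 + 3/4 = 15/4
7 + 1/(15/4) = 7 + 4/15 = 109/15
11 + 1/(109/15) = 11 + 15/109 = 1214/109
1 + 1/(1214/109) = 1 + 109/1214 = 1323/1214
3 + 1/(1323/1214) = 3 + 1214/1323 = 5183/1323
4 + 1/(5183/1323) = 4 + 1323/5183 = 22055/5183

22055/5183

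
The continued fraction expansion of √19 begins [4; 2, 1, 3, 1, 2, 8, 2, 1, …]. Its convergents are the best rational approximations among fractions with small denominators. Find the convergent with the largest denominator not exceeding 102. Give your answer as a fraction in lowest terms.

List convergents until the denominator exceeds the bound:
a_0 = 4: 4/1  (≤ bound)
a_1 = 2: 9/2  (≤ bound)
a_2 = 1: 13/3  (≤ bound)
a_3 = 3: 48/11  (≤ bound)
a_4 = 1: 61/14  (≤ bound)
a_5 = 2: 170/39  (≤ bound)
a_6 = 8: 1421/326  (> 102, stop)

170/39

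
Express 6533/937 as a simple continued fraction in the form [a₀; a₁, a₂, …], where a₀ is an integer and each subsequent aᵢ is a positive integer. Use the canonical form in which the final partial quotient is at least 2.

[6; 1, 35, 26]

6533 = 6·937 + 911, so a_0 = 6
937 = 1·911 + 26, so a_1 = 1
911 = 35·26 + 1, so a_2 = 35
26 = 26·1 + 0, so a_3 = 26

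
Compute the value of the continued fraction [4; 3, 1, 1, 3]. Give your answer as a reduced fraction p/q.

a_0 = 4: 4/1
a_1 = 3: 13/3
a_2 = 1: 17/4
a_3 = 1: 30/7
a_4 = 3: 107/25

107/25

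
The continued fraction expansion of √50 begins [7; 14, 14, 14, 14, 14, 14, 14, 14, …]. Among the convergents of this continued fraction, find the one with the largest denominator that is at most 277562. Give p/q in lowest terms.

List convergents until the denominator exceeds the bound:
a_0 = 7: 7/1  (≤ bound)
a_1 = 14: 99/14  (≤ bound)
a_2 = 14: 1393/197  (≤ bound)
a_3 = 14: 19601/2772  (≤ bound)
a_4 = 14: 275807/39005  (≤ bound)
a_5 = 14: 3880899/548842  (> 277562, stop)

275807/39005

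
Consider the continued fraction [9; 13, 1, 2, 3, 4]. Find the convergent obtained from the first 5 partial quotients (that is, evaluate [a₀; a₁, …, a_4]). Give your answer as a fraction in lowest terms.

a_0 = 9: 9/1
a_1 = 13: 118/13
a_2 = 1: 127/14
a_3 = 2: 372/41
a_4 = 3: 1243/137

1243/137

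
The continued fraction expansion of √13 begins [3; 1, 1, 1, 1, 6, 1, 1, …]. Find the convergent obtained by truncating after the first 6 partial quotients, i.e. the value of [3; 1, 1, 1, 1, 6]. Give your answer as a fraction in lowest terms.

119/33

Start with 6.
1 + 1/(6/1) = 1 + 1/6 = 7/6
1 + 1/(7/6) = 1 + 6/7 = 13/7
1 + 1/(13/7) = 1 + 7/13 = 20/13
1 + 1/(20/13) = 1 + 13/20 = 33/20
3 + 1/(33/20) = 3 + 20/33 = 119/33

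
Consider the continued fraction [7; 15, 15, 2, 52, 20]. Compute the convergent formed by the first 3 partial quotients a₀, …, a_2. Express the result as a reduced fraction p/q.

Work from the innermost term outward:
Start with 15.
15 + 1/(15/1) = 15 + 1/15 = 226/15
7 + 1/(226/15) = 7 + 15/226 = 1597/226

1597/226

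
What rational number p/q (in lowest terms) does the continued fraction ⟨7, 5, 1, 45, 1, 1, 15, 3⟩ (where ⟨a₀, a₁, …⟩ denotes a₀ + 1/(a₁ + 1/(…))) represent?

189352/26419

Use the convergent recurrence hₖ = aₖ·hₖ₋₁ + hₖ₋₂ (and likewise for the denominators kₖ):
a_0 = 7: 7/1
a_1 = 5: 36/5
a_2 = 1: 43/6
a_3 = 45: 1971/275
a_4 = 1: 2014/281
a_5 = 1: 3985/556
a_6 = 15: 61789/8621
a_7 = 3: 189352/26419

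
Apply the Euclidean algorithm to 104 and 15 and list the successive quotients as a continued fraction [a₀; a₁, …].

[6; 1, 14]

104 = 6·15 + 14, so a_0 = 6
15 = 1·14 + 1, so a_1 = 1
14 = 14·1 + 0, so a_2 = 14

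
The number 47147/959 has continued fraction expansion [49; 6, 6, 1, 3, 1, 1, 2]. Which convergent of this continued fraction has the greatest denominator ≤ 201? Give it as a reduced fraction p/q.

List convergents until the denominator exceeds the bound:
a_0 = 49: 49/1  (≤ bound)
a_1 = 6: 295/6  (≤ bound)
a_2 = 6: 1819/37  (≤ bound)
a_3 = 1: 2114/43  (≤ bound)
a_4 = 3: 8161/166  (≤ bound)
a_5 = 1: 10275/209  (> 201, stop)

8161/166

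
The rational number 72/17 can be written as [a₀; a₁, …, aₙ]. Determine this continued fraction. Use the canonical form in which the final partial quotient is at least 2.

Run the Euclidean algorithm, recording each quotient:
⌊72/17⌋ = 4, remainder 4
⌊17/4⌋ = 4, remainder 1
⌊4/1⌋ = 4, remainder 0

[4; 4, 4]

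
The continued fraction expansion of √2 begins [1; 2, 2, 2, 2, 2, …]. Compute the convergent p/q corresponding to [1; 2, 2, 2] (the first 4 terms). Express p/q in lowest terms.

Collapse the nested fraction from the inside out:
Start with 2.
2 + 1/(2/1) = 2 + 1/2 = 5/2
2 + 1/(5/2) = 2 + 2/5 = 12/5
1 + 1/(12/5) = 1 + 5/12 = 17/12

17/12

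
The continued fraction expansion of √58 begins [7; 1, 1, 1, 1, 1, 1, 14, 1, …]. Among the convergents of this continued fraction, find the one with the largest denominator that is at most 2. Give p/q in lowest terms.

a_0 = 7: 7/1  (≤ bound)
a_1 = 1: 8/1  (≤ bound)
a_2 = 1: 15/2  (≤ bound)
a_3 = 1: 23/3  (> 2, stop)

15/2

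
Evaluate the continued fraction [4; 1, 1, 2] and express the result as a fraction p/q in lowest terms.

a_0 = 4: 4/1
a_1 = 1: 5/1
a_2 = 1: 9/2
a_3 = 2: 23/5

23/5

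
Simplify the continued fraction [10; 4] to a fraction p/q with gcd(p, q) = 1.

41/4

Start with 4.
10 + 1/(4/1) = 10 + 1/4 = 41/4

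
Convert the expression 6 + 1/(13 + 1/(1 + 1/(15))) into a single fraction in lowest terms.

1354/223

a_0 = 6: 6/1
a_1 = 13: 79/13
a_2 = 1: 85/14
a_3 = 15: 1354/223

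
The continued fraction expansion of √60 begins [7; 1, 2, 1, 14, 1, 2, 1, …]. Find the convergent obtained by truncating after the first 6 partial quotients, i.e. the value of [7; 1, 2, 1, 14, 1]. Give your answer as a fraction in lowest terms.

Use the convergent recurrence hₖ = aₖ·hₖ₋₁ + hₖ₋₂ (and likewise for the denominators kₖ):
a_0 = 7: 7/1
a_1 = 1: 8/1
a_2 = 2: 23/3
a_3 = 1: 31/4
a_4 = 14: 457/59
a_5 = 1: 488/63

488/63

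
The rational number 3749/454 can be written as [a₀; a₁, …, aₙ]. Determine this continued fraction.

Run the Euclidean algorithm, recording each quotient:
3749 = 8·454 + 117, so a_0 = 8
454 = 3·117 + 103, so a_1 = 3
117 = 1·103 + 14, so a_2 = 1
103 = 7·14 + 5, so a_3 = 7
14 = 2·5 + 4, so a_4 = 2
5 = 1·4 + 1, so a_5 = 1
4 = 4·1 + 0, so a_6 = 4

[8; 3, 1, 7, 2, 1, 4]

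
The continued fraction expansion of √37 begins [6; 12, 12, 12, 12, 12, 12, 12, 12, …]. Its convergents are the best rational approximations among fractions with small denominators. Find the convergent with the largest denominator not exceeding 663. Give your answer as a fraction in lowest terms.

List convergents until the denominator exceeds the bound:
a_0 = 6: 6/1  (≤ bound)
a_1 = 12: 73/12  (≤ bound)
a_2 = 12: 882/145  (≤ bound)
a_3 = 12: 10657/1752  (> 663, stop)

882/145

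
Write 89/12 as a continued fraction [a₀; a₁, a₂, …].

[7; 2, 2, 2]

Run the Euclidean algorithm, recording each quotient:
89 ÷ 12 → quotient 7, remainder 5
12 ÷ 5 → quotient 2, remainder 2
5 ÷ 2 → quotient 2, remainder 1
2 ÷ 1 → quotient 2, remainder 0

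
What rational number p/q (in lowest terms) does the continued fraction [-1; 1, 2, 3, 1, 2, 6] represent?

a_0 = -1: -1/1
a_1 = 1: 0/1
a_2 = 2: -1/3
a_3 = 3: -3/10
a_4 = 1: -4/13
a_5 = 2: -11/36
a_6 = 6: -70/229

-70/229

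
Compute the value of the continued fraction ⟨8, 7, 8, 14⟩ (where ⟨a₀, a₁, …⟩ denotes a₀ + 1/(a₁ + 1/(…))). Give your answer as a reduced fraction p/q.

Start with 14.
8 + 1/(14/1) = 8 + 1/14 = 113/14
7 + 1/(113/14) = 7 + 14/113 = 805/113
8 + 1/(805/113) = 8 + 113/805 = 6553/805

6553/805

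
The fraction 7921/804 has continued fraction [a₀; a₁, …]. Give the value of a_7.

2

7921 = 9·804 + 685, so a_0 = 9
804 = 1·685 + 119, so a_1 = 1
685 = 5·119 + 90, so a_2 = 5
119 = 1·90 + 29, so a_3 = 1
90 = 3·29 + 3, so a_4 = 3
29 = 9·3 + 2, so a_5 = 9
3 = 1·2 + 1, so a_6 = 1
2 = 2·1 + 0, so a_7 = 2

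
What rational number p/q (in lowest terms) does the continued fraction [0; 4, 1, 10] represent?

Start with 10.
1 + 1/(10/1) = 1 + 1/10 = 11/10
4 + 1/(11/10) = 4 + 10/11 = 54/11
0 + 1/(54/11) = 0 + 11/54 = 11/54

11/54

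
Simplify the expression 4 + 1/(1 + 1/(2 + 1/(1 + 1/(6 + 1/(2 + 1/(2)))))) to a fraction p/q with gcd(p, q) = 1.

678/143

Build up convergents one term at a time:
a_0 = 4: 4/1
a_1 = 1: 5/1
a_2 = 2: 14/3
a_3 = 1: 19/4
a_4 = 6: 128/27
a_5 = 2: 275/58
a_6 = 2: 678/143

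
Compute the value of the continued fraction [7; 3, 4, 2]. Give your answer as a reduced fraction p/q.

212/29

Work from the innermost term outward:
Start with 2.
4 + 1/(2/1) = 4 + 1/2 = 9/2
3 + 1/(9/2) = 3 + 2/9 = 29/9
7 + 1/(29/9) = 7 + 9/29 = 212/29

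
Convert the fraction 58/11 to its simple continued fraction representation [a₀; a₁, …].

[5; 3, 1, 2]

58 ÷ 11 → quotient 5, remainder 3
11 ÷ 3 → quotient 3, remainder 2
3 ÷ 2 → quotient 1, remainder 1
2 ÷ 1 → quotient 2, remainder 0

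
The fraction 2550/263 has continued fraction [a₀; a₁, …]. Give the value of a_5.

2550 ÷ 263 → quotient 9, remainder 183
263 ÷ 183 → quotient 1, remainder 80
183 ÷ 80 → quotient 2, remainder 23
80 ÷ 23 → quotient 3, remainder 11
23 ÷ 11 → quotient 2, remainder 1
11 ÷ 1 → quotient 11, remainder 0

11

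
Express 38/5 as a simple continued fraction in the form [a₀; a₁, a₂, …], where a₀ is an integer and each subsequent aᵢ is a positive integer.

[7; 1, 1, 2]

38 ÷ 5 → quotient 7, remainder 3
5 ÷ 3 → quotient 1, remainder 2
3 ÷ 2 → quotient 1, remainder 1
2 ÷ 1 → quotient 2, remainder 0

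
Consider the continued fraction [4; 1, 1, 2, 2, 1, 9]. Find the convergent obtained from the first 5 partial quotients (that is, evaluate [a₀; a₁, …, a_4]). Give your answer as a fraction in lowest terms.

55/12

Start with 2.
2 + 1/(2/1) = 2 + 1/2 = 5/2
1 + 1/(5/2) = 1 + 2/5 = 7/5
1 + 1/(7/5) = 1 + 5/7 = 12/7
4 + 1/(12/7) = 4 + 7/12 = 55/12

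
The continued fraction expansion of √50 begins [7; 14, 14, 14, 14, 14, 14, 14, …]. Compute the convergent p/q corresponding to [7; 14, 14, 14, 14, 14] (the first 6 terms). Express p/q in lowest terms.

3880899/548842

a_0 = 7: 7/1
a_1 = 14: 99/14
a_2 = 14: 1393/197
a_3 = 14: 19601/2772
a_4 = 14: 275807/39005
a_5 = 14: 3880899/548842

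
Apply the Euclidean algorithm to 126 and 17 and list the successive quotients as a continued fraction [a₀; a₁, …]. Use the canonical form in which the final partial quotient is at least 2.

[7; 2, 2, 3]

⌊126/17⌋ = 7, remainder 7
⌊17/7⌋ = 2, remainder 3
⌊7/3⌋ = 2, remainder 1
⌊3/1⌋ = 3, remainder 0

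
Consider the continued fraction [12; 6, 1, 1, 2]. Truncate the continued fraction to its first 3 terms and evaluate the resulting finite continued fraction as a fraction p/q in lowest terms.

Use the convergent recurrence hₖ = aₖ·hₖ₋₁ + hₖ₋₂ (and likewise for the denominators kₖ):
a_0 = 12: 12/1
a_1 = 6: 73/6
a_2 = 1: 85/7

85/7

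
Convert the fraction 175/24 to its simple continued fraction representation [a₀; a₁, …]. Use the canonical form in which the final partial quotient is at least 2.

[7; 3, 2, 3]

175 = 7·24 + 7, so a_0 = 7
24 = 3·7 + 3, so a_1 = 3
7 = 2·3 + 1, so a_2 = 2
3 = 3·1 + 0, so a_3 = 3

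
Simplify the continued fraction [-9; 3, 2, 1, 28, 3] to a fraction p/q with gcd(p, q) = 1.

-7578/871

Use the convergent recurrence hₖ = aₖ·hₖ₋₁ + hₖ₋₂ (and likewise for the denominators kₖ):
a_0 = -9: -9/1
a_1 = 3: -26/3
a_2 = 2: -61/7
a_3 = 1: -87/10
a_4 = 28: -2497/287
a_5 = 3: -7578/871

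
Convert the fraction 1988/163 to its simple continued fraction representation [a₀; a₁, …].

[12; 5, 10, 1, 2]

1988 ÷ 163 → quotient 12, remainder 32
163 ÷ 32 → quotient 5, remainder 3
32 ÷ 3 → quotient 10, remainder 2
3 ÷ 2 → quotient 1, remainder 1
2 ÷ 1 → quotient 2, remainder 0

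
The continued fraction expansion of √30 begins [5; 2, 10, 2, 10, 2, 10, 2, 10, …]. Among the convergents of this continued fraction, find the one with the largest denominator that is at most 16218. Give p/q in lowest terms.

55435/10121

a_0 = 5: 5/1  (≤ bound)
a_1 = 2: 11/2  (≤ bound)
a_2 = 10: 115/21  (≤ bound)
a_3 = 2: 241/44  (≤ bound)
a_4 = 10: 2525/461  (≤ bound)
a_5 = 2: 5291/966  (≤ bound)
a_6 = 10: 55435/10121  (≤ bound)
a_7 = 2: 116161/21208  (> 16218, stop)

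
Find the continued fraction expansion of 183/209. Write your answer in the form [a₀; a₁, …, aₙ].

[0; 1, 7, 26]

⌊183/209⌋ = 0, remainder 183
⌊209/183⌋ = 1, remainder 26
⌊183/26⌋ = 7, remainder 1
⌊26/1⌋ = 26, remainder 0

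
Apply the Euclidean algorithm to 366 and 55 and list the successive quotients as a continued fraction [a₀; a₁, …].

⌊366/55⌋ = 6, remainder 36
⌊55/36⌋ = 1, remainder 19
⌊36/19⌋ = 1, remainder 17
⌊19/17⌋ = 1, remainder 2
⌊17/2⌋ = 8, remainder 1
⌊2/1⌋ = 2, remainder 0

[6; 1, 1, 1, 8, 2]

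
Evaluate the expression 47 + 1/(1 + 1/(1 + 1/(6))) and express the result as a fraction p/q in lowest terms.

Start with 6.
1 + 1/(6/1) = 1 + 1/6 = 7/6
1 + 1/(7/6) = 1 + 6/7 = 13/7
47 + 1/(13/7) = 47 + 7/13 = 618/13

618/13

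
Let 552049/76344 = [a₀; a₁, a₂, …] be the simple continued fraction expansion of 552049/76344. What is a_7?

Run the Euclidean algorithm, recording each quotient:
552049 ÷ 76344 → quotient 7, remainder 17641
76344 ÷ 17641 → quotient 4, remainder 5780
17641 ÷ 5780 → quotient 3, remainder 301
5780 ÷ 301 → quotient 19, remainder 61
301 ÷ 61 → quotient 4, remainder 57
61 ÷ 57 → quotient 1, remainder 4
57 ÷ 4 → quotient 14, remainder 1
4 ÷ 1 → quotient 4, remainder 0

4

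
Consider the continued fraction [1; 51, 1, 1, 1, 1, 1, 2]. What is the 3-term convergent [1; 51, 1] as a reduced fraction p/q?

Build up convergents one term at a time:
a_0 = 1: 1/1
a_1 = 51: 52/51
a_2 = 1: 53/52

53/52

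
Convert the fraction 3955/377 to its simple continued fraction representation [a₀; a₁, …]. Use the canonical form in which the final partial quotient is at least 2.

⌊3955/377⌋ = 10, remainder 185
⌊377/185⌋ = 2, remainder 7
⌊185/7⌋ = 26, remainder 3
⌊7/3⌋ = 2, remainder 1
⌊3/1⌋ = 3, remainder 0

[10; 2, 26, 2, 3]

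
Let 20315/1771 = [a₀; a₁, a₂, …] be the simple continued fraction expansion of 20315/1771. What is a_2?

⌊20315/1771⌋ = 11, remainder 834
⌊1771/834⌋ = 2, remainder 103
⌊834/103⌋ = 8, remainder 10

8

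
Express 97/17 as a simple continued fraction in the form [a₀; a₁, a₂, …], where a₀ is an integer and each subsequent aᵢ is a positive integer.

[5; 1, 2, 2, 2]

Run the Euclidean algorithm, recording each quotient:
97 = 5·17 + 12, so a_0 = 5
17 = 1·12 + 5, so a_1 = 1
12 = 2·5 + 2, so a_2 = 2
5 = 2·2 + 1, so a_3 = 2
2 = 2·1 + 0, so a_4 = 2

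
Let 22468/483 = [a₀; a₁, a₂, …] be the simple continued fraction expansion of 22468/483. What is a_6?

22468 = 46·483 + 250, so a_0 = 46
483 = 1·250 + 233, so a_1 = 1
250 = 1·233 + 17, so a_2 = 1
233 = 13·17 + 12, so a_3 = 13
17 = 1·12 + 5, so a_4 = 1
12 = 2·5 + 2, so a_5 = 2
5 = 2·2 + 1, so a_6 = 2

2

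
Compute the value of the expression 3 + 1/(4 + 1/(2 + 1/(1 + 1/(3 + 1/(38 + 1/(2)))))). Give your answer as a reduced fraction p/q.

12019/3722

a_0 = 3: 3/1
a_1 = 4: 13/4
a_2 = 2: 29/9
a_3 = 1: 42/13
a_4 = 3: 155/48
a_5 = 38: 5932/1837
a_6 = 2: 12019/3722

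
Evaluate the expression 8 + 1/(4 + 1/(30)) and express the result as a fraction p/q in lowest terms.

998/121

a_0 = 8: 8/1
a_1 = 4: 33/4
a_2 = 30: 998/121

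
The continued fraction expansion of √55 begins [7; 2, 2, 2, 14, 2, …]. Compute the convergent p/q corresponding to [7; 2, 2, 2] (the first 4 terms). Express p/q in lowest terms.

a_0 = 7: 7/1
a_1 = 2: 15/2
a_2 = 2: 37/5
a_3 = 2: 89/12

89/12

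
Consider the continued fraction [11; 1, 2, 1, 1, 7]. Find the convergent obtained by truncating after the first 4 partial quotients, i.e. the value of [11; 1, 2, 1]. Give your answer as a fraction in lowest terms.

Start with 1.
2 + 1/(1/1) = 2 + 1/1 = 3/1
1 + 1/(3/1) = 1 + 1/3 = 4/3
11 + 1/(4/3) = 11 + 3/4 = 47/4

47/4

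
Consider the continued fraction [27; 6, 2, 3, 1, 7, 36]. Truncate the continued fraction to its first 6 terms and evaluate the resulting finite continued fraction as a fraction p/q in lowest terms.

a_0 = 27: 27/1
a_1 = 6: 163/6
a_2 = 2: 353/13
a_3 = 3: 1222/45
a_4 = 1: 1575/58
a_5 = 7: 12247/451

12247/451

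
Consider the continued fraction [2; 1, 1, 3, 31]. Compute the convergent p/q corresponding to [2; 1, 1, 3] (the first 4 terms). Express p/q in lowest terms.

18/7

Use the convergent recurrence hₖ = aₖ·hₖ₋₁ + hₖ₋₂ (and likewise for the denominators kₖ):
a_0 = 2: 2/1
a_1 = 1: 3/1
a_2 = 1: 5/2
a_3 = 3: 18/7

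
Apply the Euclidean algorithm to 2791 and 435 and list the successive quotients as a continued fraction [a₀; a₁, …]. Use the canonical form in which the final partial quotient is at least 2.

2791 = 6·435 + 181, so a_0 = 6
435 = 2·181 + 73, so a_1 = 2
181 = 2·73 + 35, so a_2 = 2
73 = 2·35 + 3, so a_3 = 2
35 = 11·3 + 2, so a_4 = 11
3 = 1·2 + 1, so a_5 = 1
2 = 2·1 + 0, so a_6 = 2

[6; 2, 2, 2, 11, 1, 2]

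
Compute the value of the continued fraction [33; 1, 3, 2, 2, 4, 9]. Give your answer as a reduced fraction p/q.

30227/895

Starting at the tail and folding back:
Start with 9.
4 + 1/(9/1) = 4 + 1/9 = 37/9
2 + 1/(37/9) = 2 + 9/37 = 83/37
2 + 1/(83/37) = 2 + 37/83 = 203/83
3 + 1/(203/83) = 3 + 83/203 = 692/203
1 + 1/(692/203) = 1 + 203/692 = 895/692
33 + 1/(895/692) = 33 + 692/895 = 30227/895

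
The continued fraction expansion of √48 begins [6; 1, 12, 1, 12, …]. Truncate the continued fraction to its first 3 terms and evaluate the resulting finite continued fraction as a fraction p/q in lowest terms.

Starting at the tail and folding back:
Start with 12.
1 + 1/(12/1) = 1 + 1/12 = 13/12
6 + 1/(13/12) = 6 + 12/13 = 90/13

90/13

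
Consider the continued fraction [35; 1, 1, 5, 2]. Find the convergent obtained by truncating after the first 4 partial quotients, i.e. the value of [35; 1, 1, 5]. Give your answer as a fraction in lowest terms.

391/11

Starting at the tail and folding back:
Start with 5.
1 + 1/(5/1) = 1 + 1/5 = 6/5
1 + 1/(6/5) = 1 + 5/6 = 11/6
35 + 1/(11/6) = 35 + 6/11 = 391/11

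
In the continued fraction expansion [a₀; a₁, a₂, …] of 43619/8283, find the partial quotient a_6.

43619 ÷ 8283 → quotient 5, remainder 2204
8283 ÷ 2204 → quotient 3, remainder 1671
2204 ÷ 1671 → quotient 1, remainder 533
1671 ÷ 533 → quotient 3, remainder 72
533 ÷ 72 → quotient 7, remainder 29
72 ÷ 29 → quotient 2, remainder 14
29 ÷ 14 → quotient 2, remainder 1

2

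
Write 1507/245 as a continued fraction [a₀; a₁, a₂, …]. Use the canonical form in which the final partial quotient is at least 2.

Run the Euclidean algorithm, recording each quotient:
1507 = 6·245 + 37, so a_0 = 6
245 = 6·37 + 23, so a_1 = 6
37 = 1·23 + 14, so a_2 = 1
23 = 1·14 + 9, so a_3 = 1
14 = 1·9 + 5, so a_4 = 1
9 = 1·5 + 4, so a_5 = 1
5 = 1·4 + 1, so a_6 = 1
4 = 4·1 + 0, so a_7 = 4

[6; 6, 1, 1, 1, 1, 1, 4]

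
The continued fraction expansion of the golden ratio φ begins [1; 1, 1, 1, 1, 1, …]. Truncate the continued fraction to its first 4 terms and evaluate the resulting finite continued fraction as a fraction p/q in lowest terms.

Start with 1.
1 + 1/(1/1) = 1 + 1/1 = 2/1
1 + 1/(2/1) = 1 + 1/2 = 3/2
1 + 1/(3/2) = 1 + 2/3 = 5/3

5/3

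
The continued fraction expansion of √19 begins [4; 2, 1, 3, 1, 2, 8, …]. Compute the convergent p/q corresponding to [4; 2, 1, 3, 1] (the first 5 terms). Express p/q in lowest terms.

Use the convergent recurrence hₖ = aₖ·hₖ₋₁ + hₖ₋₂ (and likewise for the denominators kₖ):
a_0 = 4: 4/1
a_1 = 2: 9/2
a_2 = 1: 13/3
a_3 = 3: 48/11
a_4 = 1: 61/14

61/14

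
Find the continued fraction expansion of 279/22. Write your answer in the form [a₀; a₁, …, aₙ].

[12; 1, 2, 7]

279 = 12·22 + 15, so a_0 = 12
22 = 1·15 + 7, so a_1 = 1
15 = 2·7 + 1, so a_2 = 2
7 = 7·1 + 0, so a_3 = 7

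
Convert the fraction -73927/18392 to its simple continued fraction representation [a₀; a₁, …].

Repeatedly divide and take the remainder:
-73927 ÷ 18392 → quotient -5, remainder 18033
18392 ÷ 18033 → quotient 1, remainder 359
18033 ÷ 359 → quotient 50, remainder 83
359 ÷ 83 → quotient 4, remainder 27
83 ÷ 27 → quotient 3, remainder 2
27 ÷ 2 → quotient 13, remainder 1
2 ÷ 1 → quotient 2, remainder 0

[-5; 1, 50, 4, 3, 13, 2]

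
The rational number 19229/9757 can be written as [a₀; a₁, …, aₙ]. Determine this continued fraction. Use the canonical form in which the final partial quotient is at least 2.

⌊19229/9757⌋ = 1, remainder 9472
⌊9757/9472⌋ = 1, remainder 285
⌊9472/285⌋ = 33, remainder 67
⌊285/67⌋ = 4, remainder 17
⌊67/17⌋ = 3, remainder 16
⌊17/16⌋ = 1, remainder 1
⌊16/1⌋ = 16, remainder 0

[1; 1, 33, 4, 3, 1, 16]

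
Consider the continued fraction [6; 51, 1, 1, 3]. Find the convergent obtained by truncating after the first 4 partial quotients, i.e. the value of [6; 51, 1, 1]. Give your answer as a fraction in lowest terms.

Work from the innermost term outward:
Start with 1.
1 + 1/(1/1) = 1 + 1/1 = 2/1
51 + 1/(2/1) = 51 + 1/2 = 103/2
6 + 1/(103/2) = 6 + 2/103 = 620/103

620/103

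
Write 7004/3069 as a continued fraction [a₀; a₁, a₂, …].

Repeatedly divide and take the remainder:
7004 ÷ 3069 → quotient 2, remainder 866
3069 ÷ 866 → quotient 3, remainder 471
866 ÷ 471 → quotient 1, remainder 395
471 ÷ 395 → quotient 1, remainder 76
395 ÷ 76 → quotient 5, remainder 15
76 ÷ 15 → quotient 5, remainder 1
15 ÷ 1 → quotient 15, remainder 0

[2; 3, 1, 1, 5, 5, 15]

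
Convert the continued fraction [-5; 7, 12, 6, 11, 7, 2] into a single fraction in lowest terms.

a_0 = -5: -5/1
a_1 = 7: -34/7
a_2 = 12: -413/85
a_3 = 6: -2512/517
a_4 = 11: -28045/5772
a_5 = 7: -198827/40921
a_6 = 2: -425699/87614

-425699/87614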